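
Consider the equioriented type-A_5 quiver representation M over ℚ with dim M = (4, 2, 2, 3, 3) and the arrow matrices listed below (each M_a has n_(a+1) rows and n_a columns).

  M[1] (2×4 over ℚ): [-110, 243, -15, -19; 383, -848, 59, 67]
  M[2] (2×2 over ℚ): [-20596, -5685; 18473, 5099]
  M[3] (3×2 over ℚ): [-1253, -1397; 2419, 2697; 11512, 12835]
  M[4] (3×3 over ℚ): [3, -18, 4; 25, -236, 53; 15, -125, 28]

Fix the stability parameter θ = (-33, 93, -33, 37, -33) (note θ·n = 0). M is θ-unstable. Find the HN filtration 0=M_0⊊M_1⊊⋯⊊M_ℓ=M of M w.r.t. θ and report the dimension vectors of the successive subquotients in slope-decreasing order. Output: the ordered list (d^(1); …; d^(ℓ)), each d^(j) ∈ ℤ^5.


Via rank(M_{q-1}∘⋯∘M_p): M ≅ I[1,1]^2, I[1,5]^2, I[4,5].
μ_θ-semistable layers: μ^(1)=16; μ^(2)=2; μ^(3)=-33

((0, 2, 2, 2, 2); (0, 0, 0, 1, 1); (4, 0, 0, 0, 0))


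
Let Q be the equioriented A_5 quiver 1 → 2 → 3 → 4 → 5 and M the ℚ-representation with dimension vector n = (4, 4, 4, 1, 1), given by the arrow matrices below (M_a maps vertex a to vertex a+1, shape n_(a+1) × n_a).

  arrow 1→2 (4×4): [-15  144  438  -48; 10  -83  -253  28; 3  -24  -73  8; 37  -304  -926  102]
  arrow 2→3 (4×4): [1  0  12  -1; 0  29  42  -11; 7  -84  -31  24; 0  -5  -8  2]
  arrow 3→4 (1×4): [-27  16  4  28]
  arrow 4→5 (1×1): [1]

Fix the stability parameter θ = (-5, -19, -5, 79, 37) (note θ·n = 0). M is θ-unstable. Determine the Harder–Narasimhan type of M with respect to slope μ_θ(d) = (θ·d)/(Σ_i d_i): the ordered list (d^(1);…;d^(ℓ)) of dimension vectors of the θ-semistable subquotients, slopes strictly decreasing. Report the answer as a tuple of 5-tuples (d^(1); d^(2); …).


Via rank(M_{q-1}∘⋯∘M_p): M ≅ I[1,3]^3, I[1,5].
μ_θ-semistable layers: μ^(1)=58; μ^(2)=-5; μ^(3)=-12

((0, 0, 0, 1, 1); (0, 0, 4, 0, 0); (4, 4, 0, 0, 0))


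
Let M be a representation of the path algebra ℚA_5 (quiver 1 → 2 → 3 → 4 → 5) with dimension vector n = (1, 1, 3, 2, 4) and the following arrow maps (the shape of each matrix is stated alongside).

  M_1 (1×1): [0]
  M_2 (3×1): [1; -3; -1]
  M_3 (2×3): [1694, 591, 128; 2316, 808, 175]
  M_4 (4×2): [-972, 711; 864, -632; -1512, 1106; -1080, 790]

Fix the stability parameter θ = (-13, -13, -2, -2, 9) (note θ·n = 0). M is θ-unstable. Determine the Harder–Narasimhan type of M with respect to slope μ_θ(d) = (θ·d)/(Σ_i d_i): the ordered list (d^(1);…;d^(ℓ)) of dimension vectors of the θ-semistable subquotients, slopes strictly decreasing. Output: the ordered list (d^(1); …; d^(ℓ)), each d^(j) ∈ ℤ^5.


Barcode: M ≅ I[1,1], I[2,5], I[3,3], I[3,4], I[5,5]^3. HN layers by μ_θ (3 steps, strictly decreasing):
  μ^(1)=9; μ^(2)=-2; μ^(3)=-13

((0, 0, 0, 0, 4); (0, 0, 3, 2, 0); (1, 1, 0, 0, 0))


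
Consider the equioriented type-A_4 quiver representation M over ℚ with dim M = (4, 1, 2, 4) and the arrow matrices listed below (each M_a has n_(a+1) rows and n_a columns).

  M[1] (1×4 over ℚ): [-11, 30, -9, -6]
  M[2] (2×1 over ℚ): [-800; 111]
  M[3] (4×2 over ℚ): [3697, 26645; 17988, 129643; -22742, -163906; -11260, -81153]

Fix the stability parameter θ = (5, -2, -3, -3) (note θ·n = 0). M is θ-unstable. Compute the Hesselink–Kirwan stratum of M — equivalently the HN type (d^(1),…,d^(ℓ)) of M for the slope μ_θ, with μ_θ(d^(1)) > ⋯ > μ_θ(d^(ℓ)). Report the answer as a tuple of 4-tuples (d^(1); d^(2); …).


Barcode: M ≅ I[1,1]^3, I[1,4], I[3,4], I[4,4]^2. HN layers by μ_θ (3 steps, strictly decreasing):
  μ^(1)=5; μ^(2)=-3/4; μ^(3)=-3

((3, 0, 0, 0); (1, 1, 1, 1); (0, 0, 1, 3))


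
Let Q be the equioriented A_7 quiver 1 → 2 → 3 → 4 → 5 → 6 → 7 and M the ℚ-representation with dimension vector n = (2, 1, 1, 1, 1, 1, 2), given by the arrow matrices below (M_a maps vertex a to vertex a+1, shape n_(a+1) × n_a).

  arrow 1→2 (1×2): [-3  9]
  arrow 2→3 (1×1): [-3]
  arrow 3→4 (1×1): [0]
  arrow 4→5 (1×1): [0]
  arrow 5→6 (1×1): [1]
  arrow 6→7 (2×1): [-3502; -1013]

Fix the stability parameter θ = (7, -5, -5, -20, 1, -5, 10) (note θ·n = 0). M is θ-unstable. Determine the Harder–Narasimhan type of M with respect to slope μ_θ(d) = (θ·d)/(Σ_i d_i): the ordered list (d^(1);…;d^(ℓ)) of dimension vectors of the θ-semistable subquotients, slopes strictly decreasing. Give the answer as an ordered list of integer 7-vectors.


Barcode: M ≅ I[1,1], I[1,3], I[4,4], I[5,7], I[7,7]. HN layers by μ_θ (5 steps, strictly decreasing):
  μ^(1)=10; μ^(2)=7; μ^(3)=-1; μ^(4)=-2; μ^(5)=-20

((0, 0, 0, 0, 0, 0, 2); (1, 0, 0, 0, 0, 0, 0); (1, 1, 1, 0, 0, 0, 0); (0, 0, 0, 0, 1, 1, 0); (0, 0, 0, 1, 0, 0, 0))


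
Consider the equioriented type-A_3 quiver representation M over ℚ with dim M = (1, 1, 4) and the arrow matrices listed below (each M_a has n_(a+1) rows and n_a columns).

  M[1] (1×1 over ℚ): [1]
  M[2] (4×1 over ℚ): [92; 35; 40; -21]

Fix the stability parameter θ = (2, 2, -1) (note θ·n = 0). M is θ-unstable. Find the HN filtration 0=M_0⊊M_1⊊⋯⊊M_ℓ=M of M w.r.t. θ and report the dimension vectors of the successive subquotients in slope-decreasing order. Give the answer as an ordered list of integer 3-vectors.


Barcode: M ≅ I[1,3], I[3,3]^3. HN layers by μ_θ (2 steps, strictly decreasing):
  μ^(1)=1; μ^(2)=-1

((1, 1, 1); (0, 0, 3))


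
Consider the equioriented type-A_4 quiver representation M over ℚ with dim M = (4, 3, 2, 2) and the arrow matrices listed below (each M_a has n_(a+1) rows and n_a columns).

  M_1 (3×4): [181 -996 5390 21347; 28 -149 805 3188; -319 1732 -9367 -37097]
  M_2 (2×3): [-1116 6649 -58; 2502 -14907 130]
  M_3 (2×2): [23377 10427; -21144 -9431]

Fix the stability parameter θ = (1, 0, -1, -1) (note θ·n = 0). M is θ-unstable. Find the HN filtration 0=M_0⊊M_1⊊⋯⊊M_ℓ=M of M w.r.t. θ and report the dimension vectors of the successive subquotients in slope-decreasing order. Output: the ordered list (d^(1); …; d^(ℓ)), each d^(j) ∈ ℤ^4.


Via rank(M_{q-1}∘⋯∘M_p): M ≅ I[1,1], I[1,2], I[1,4]^2.
μ_θ-semistable layers: μ^(1)=1; μ^(2)=1/2; μ^(3)=-1/4

((1, 0, 0, 0); (1, 1, 0, 0); (2, 2, 2, 2))


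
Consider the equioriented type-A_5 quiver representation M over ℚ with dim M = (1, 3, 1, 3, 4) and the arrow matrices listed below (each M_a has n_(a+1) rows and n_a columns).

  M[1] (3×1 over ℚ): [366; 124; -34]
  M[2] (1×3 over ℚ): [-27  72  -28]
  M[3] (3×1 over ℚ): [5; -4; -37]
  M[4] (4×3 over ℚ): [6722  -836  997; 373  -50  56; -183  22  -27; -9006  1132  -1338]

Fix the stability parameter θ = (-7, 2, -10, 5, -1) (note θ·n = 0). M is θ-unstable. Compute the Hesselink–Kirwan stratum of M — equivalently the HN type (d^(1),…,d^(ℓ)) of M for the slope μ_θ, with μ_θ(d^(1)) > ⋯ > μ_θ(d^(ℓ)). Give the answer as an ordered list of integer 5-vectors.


Interval decomposition of M: I[1,5], I[2,2]^2, I[4,4], I[4,5], I[5,5]^2.
HN type (ℓ=5): μ^(1)=5; μ^(2)=2; μ^(3)=-1; μ^(4)=-4; μ^(5)=-7

((0, 0, 0, 1, 0); (0, 2, 0, 2, 2); (0, 0, 0, 0, 2); (0, 1, 1, 0, 0); (1, 0, 0, 0, 0))


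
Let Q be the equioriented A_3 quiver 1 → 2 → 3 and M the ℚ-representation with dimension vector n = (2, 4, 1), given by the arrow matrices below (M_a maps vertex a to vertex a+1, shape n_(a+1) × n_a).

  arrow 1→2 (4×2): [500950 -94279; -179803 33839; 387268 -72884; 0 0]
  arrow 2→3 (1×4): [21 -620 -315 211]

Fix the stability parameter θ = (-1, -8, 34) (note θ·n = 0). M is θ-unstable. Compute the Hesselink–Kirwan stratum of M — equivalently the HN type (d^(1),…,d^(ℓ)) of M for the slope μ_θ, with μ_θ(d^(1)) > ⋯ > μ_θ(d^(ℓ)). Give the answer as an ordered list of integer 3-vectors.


Interval decomposition of M: I[1,2], I[1,3], I[2,2]^2.
HN type (ℓ=3): μ^(1)=34; μ^(2)=-9/2; μ^(3)=-8

((0, 0, 1); (2, 2, 0); (0, 2, 0))


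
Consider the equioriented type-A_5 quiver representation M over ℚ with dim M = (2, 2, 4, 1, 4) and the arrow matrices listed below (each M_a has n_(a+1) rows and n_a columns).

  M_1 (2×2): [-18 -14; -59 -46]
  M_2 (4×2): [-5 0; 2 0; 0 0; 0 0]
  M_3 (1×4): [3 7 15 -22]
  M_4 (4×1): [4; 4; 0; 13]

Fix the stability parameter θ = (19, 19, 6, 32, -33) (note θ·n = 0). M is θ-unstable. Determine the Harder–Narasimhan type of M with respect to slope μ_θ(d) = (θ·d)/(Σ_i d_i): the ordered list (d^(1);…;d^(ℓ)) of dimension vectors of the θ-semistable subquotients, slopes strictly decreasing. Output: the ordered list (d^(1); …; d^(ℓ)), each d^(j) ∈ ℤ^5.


Interval decomposition of M: I[1,2], I[1,5], I[3,3]^3, I[5,5]^3.
HN type (ℓ=4): μ^(1)=19; μ^(2)=43/5; μ^(3)=6; μ^(4)=-33

((1, 1, 0, 0, 0); (1, 1, 1, 1, 1); (0, 0, 3, 0, 0); (0, 0, 0, 0, 3))


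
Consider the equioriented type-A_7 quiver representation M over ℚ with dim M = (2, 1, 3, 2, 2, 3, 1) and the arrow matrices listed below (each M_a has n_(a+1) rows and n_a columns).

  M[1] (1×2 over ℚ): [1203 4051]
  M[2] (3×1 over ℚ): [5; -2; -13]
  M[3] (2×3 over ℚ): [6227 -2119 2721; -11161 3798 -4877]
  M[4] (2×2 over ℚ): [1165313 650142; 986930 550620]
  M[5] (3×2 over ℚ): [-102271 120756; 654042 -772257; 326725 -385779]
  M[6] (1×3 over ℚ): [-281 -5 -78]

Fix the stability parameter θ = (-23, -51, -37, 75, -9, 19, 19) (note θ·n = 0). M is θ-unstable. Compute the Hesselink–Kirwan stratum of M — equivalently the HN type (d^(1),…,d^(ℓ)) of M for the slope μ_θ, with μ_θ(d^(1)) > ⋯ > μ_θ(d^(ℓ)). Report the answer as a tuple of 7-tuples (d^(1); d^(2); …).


Via rank(M_{q-1}∘⋯∘M_p): M ≅ I[1,1], I[1,3], I[3,4], I[3,7], I[5,6], I[6,6].
μ_θ-semistable layers: μ^(1)=75; μ^(2)=26; μ^(3)=19; μ^(4)=-9; μ^(5)=-23; μ^(6)=-37

((0, 0, 0, 1, 0, 0, 0); (0, 0, 0, 1, 1, 1, 1); (0, 0, 0, 0, 0, 2, 0); (0, 0, 0, 0, 1, 0, 0); (1, 0, 0, 0, 0, 0, 0); (1, 1, 3, 0, 0, 0, 0))


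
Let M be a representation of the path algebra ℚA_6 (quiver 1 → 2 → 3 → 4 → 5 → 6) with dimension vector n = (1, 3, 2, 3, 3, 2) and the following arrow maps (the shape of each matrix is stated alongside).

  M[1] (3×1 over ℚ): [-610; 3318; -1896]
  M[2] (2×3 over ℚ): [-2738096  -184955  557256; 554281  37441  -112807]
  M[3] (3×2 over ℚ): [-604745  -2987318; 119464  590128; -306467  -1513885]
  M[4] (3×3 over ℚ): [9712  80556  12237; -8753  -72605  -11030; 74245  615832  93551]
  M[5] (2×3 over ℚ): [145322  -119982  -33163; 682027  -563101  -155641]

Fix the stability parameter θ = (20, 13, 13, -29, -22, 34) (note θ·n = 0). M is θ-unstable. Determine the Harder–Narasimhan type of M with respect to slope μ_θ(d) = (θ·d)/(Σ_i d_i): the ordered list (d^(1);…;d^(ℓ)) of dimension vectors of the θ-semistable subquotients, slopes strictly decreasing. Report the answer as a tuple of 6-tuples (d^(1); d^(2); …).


Interval decomposition of M: I[1,6], I[2,2], I[2,6], I[4,5].
HN type (ℓ=6): μ^(1)=34; μ^(2)=13; μ^(3)=-1; μ^(4)=-25/4; μ^(5)=-22; μ^(6)=-29

((0, 0, 0, 0, 0, 2); (0, 1, 0, 0, 0, 0); (1, 1, 1, 1, 1, 0); (0, 1, 1, 1, 1, 0); (0, 0, 0, 0, 1, 0); (0, 0, 0, 1, 0, 0))


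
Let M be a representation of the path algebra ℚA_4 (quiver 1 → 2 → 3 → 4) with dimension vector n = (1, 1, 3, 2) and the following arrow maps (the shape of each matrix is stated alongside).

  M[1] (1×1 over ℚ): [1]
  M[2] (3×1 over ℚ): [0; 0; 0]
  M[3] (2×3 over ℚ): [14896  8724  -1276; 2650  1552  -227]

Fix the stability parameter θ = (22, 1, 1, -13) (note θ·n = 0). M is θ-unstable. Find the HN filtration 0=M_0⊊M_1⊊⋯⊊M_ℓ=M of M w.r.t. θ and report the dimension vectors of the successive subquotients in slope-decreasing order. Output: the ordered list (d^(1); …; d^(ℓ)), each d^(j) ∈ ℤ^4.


Barcode: M ≅ I[1,2], I[3,3], I[3,4]^2. HN layers by μ_θ (3 steps, strictly decreasing):
  μ^(1)=23/2; μ^(2)=1; μ^(3)=-6

((1, 1, 0, 0); (0, 0, 1, 0); (0, 0, 2, 2))


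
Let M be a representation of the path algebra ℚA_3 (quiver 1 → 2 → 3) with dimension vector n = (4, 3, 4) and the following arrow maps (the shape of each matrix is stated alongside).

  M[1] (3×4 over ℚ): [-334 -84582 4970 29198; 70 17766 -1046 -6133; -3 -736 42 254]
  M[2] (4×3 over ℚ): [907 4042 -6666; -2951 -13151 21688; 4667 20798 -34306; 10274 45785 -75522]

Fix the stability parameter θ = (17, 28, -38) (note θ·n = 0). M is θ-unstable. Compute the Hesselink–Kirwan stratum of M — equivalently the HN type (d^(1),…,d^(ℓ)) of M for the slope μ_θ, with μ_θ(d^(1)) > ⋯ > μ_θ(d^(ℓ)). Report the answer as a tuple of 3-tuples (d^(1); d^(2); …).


Via rank(M_{q-1}∘⋯∘M_p): M ≅ I[1,1], I[1,2], I[1,3]^2, I[3,3]^2.
μ_θ-semistable layers: μ^(1)=28; μ^(2)=17; μ^(3)=7/3; μ^(4)=-38

((0, 1, 0); (2, 0, 0); (2, 2, 2); (0, 0, 2))


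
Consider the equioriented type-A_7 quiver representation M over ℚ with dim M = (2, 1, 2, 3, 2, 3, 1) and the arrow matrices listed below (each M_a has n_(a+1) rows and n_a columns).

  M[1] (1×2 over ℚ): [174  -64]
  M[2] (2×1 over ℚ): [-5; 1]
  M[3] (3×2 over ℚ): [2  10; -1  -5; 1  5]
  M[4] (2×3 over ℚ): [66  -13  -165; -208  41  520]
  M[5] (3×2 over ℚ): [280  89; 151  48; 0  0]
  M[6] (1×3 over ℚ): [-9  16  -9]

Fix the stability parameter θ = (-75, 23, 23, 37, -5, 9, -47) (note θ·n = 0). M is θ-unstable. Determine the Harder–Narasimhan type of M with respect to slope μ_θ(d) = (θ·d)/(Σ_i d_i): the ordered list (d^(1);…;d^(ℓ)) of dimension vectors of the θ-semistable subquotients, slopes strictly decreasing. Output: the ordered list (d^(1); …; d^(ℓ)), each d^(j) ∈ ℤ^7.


Interval decomposition of M: I[1,1], I[1,3], I[3,7], I[4,4], I[4,6], I[6,6].
HN type (ℓ=6): μ^(1)=37; μ^(2)=23; μ^(3)=41/3; μ^(4)=9; μ^(5)=17/5; μ^(6)=-75

((0, 0, 0, 1, 0, 0, 0); (0, 1, 1, 0, 0, 0, 0); (0, 0, 0, 1, 1, 1, 0); (0, 0, 0, 0, 0, 1, 0); (0, 0, 1, 1, 1, 1, 1); (2, 0, 0, 0, 0, 0, 0))


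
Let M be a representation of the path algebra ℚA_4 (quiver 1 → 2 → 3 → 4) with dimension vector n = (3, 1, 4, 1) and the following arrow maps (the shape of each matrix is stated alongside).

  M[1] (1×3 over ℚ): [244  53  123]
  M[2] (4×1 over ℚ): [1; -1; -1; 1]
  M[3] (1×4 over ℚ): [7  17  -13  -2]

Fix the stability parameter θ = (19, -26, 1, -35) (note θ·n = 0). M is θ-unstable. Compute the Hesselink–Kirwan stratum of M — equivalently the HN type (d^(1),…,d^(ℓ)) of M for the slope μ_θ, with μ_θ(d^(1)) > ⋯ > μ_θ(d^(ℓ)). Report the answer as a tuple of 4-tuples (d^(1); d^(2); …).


Interval decomposition of M: I[1,1]^2, I[1,4], I[3,3]^3.
HN type (ℓ=3): μ^(1)=19; μ^(2)=1; μ^(3)=-41/4

((2, 0, 0, 0); (0, 0, 3, 0); (1, 1, 1, 1))


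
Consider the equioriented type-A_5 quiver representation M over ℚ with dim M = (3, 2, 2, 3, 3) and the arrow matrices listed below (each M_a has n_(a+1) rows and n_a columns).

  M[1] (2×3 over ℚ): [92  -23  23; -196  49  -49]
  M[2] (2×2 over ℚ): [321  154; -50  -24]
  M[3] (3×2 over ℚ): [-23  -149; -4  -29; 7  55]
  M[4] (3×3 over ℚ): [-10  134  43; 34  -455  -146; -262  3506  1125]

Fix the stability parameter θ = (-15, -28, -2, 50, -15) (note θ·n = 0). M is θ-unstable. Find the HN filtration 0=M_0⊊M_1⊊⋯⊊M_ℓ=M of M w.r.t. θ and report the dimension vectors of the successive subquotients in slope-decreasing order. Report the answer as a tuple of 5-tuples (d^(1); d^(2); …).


Via rank(M_{q-1}∘⋯∘M_p): M ≅ I[1,1]^2, I[1,5], I[2,5], I[4,4], I[5,5].
μ_θ-semistable layers: μ^(1)=50; μ^(2)=35/2; μ^(3)=-2; μ^(4)=-15; μ^(5)=-43/2; μ^(6)=-28

((0, 0, 0, 1, 0); (0, 0, 0, 2, 2); (0, 0, 2, 0, 0); (2, 0, 0, 0, 1); (1, 1, 0, 0, 0); (0, 1, 0, 0, 0))


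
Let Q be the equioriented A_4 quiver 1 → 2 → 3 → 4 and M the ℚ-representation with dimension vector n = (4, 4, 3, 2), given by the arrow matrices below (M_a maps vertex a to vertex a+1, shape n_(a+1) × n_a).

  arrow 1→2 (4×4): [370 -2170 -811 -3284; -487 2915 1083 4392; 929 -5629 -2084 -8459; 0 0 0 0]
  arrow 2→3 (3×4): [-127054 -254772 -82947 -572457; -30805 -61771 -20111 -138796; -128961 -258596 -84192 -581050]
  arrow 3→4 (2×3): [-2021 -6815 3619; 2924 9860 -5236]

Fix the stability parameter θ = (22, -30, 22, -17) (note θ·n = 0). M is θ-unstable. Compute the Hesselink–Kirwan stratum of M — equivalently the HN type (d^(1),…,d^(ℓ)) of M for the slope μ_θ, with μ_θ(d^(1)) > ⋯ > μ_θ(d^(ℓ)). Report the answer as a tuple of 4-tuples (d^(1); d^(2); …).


Barcode: M ≅ I[1,1], I[1,3]^2, I[1,4], I[2,2], I[4,4]. HN layers by μ_θ (5 steps, strictly decreasing):
  μ^(1)=22; μ^(2)=5/2; μ^(3)=-4; μ^(4)=-17; μ^(5)=-30

((1, 0, 2, 0); (0, 0, 1, 1); (3, 3, 0, 0); (0, 0, 0, 1); (0, 1, 0, 0))


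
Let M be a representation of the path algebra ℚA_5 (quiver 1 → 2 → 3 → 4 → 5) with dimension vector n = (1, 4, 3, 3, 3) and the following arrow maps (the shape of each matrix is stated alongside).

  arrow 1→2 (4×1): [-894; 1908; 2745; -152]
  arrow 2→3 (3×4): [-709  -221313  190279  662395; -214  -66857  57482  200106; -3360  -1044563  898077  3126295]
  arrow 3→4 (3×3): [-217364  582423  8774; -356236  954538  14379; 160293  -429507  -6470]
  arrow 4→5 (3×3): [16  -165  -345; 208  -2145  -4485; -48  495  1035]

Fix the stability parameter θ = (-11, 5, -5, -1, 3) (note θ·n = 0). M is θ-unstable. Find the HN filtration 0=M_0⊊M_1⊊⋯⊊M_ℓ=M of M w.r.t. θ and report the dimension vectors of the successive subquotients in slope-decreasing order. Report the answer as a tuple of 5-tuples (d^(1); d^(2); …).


Barcode: M ≅ I[1,4], I[2,2], I[2,4], I[2,5], I[5,5]^2. HN layers by μ_θ (4 steps, strictly decreasing):
  μ^(1)=5; μ^(2)=3; μ^(3)=-1/3; μ^(4)=-11

((0, 1, 0, 0, 0); (0, 0, 0, 0, 3); (0, 3, 3, 3, 0); (1, 0, 0, 0, 0))


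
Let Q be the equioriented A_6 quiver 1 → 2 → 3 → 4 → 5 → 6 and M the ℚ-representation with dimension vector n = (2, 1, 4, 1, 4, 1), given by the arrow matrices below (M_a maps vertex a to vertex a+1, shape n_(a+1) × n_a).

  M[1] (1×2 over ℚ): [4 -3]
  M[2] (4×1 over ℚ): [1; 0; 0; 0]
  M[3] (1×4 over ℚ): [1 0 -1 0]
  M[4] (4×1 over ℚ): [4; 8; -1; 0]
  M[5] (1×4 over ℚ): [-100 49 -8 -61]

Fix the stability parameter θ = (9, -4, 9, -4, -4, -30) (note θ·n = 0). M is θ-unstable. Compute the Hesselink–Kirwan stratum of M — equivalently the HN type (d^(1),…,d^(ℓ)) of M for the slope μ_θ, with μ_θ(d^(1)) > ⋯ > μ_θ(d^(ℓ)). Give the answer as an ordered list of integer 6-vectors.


Barcode: M ≅ I[1,1], I[1,5], I[3,3]^3, I[5,5]^2, I[5,6]. HN layers by μ_θ (4 steps, strictly decreasing):
  μ^(1)=9; μ^(2)=6/5; μ^(3)=-4; μ^(4)=-17

((1, 0, 3, 0, 0, 0); (1, 1, 1, 1, 1, 0); (0, 0, 0, 0, 2, 0); (0, 0, 0, 0, 1, 1))


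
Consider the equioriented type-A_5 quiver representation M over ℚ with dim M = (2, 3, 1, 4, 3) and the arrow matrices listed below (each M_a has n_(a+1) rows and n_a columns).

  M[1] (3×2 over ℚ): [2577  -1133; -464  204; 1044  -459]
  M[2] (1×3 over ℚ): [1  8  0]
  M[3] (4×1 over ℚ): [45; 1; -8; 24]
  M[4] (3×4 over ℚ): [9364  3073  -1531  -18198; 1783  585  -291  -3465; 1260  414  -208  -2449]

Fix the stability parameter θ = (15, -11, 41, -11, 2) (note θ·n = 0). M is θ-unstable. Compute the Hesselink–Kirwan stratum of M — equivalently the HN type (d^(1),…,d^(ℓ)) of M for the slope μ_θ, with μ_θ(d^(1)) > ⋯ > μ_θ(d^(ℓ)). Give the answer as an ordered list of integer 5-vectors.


Interval decomposition of M: I[1,2], I[1,5], I[2,2], I[4,4], I[4,5]^2.
HN type (ℓ=3): μ^(1)=32/3; μ^(2)=2; μ^(3)=-11

((0, 0, 1, 1, 1); (2, 2, 0, 0, 2); (0, 1, 0, 3, 0))


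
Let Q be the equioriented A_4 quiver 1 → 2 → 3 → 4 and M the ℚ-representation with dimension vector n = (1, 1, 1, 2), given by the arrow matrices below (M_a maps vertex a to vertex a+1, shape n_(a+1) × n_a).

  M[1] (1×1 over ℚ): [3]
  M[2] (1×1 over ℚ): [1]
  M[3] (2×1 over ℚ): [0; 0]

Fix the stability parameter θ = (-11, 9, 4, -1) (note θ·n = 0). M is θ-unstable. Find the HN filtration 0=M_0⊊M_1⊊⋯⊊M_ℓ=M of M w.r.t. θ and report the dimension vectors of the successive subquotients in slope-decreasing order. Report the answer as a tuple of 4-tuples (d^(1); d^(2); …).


Via rank(M_{q-1}∘⋯∘M_p): M ≅ I[1,3], I[4,4]^2.
μ_θ-semistable layers: μ^(1)=13/2; μ^(2)=-1; μ^(3)=-11

((0, 1, 1, 0); (0, 0, 0, 2); (1, 0, 0, 0))


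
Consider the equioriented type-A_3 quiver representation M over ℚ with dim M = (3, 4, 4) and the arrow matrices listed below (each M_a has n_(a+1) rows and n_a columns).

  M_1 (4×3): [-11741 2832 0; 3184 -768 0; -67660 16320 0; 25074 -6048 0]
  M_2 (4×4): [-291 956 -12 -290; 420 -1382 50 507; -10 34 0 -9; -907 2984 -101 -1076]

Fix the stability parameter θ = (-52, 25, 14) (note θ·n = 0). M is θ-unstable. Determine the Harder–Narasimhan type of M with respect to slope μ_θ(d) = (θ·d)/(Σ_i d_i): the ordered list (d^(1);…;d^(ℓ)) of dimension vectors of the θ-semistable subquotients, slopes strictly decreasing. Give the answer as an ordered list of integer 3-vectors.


Barcode: M ≅ I[1,1]^2, I[1,3], I[2,2], I[2,3]^2, I[3,3]. HN layers by μ_θ (4 steps, strictly decreasing):
  μ^(1)=25; μ^(2)=39/2; μ^(3)=14; μ^(4)=-52

((0, 1, 0); (0, 3, 3); (0, 0, 1); (3, 0, 0))


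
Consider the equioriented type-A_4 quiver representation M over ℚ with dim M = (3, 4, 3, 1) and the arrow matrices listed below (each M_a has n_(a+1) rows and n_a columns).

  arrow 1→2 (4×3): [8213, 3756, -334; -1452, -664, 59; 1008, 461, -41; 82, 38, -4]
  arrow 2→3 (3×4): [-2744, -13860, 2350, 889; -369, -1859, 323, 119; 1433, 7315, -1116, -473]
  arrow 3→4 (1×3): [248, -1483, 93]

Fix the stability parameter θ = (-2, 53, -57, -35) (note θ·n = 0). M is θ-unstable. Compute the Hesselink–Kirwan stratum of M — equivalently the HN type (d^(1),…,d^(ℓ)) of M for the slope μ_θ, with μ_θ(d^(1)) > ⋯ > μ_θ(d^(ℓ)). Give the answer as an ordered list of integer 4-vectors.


Via rank(M_{q-1}∘⋯∘M_p): M ≅ I[1,2], I[1,3], I[1,4], I[2,3].
μ_θ-semistable layers: μ^(1)=53; μ^(2)=-2; μ^(3)=-41/4

((0, 1, 0, 0); (2, 2, 2, 0); (1, 1, 1, 1))


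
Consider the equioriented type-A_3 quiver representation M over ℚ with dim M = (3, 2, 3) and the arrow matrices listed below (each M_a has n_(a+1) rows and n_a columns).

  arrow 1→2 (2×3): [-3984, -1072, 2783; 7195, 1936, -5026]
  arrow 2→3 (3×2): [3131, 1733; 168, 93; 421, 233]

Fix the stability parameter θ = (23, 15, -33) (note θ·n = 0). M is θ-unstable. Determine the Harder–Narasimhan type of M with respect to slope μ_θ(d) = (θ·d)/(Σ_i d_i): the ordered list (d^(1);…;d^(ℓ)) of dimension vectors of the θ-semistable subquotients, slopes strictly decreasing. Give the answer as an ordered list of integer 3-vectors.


Via rank(M_{q-1}∘⋯∘M_p): M ≅ I[1,1], I[1,3]^2, I[3,3].
μ_θ-semistable layers: μ^(1)=23; μ^(2)=5/3; μ^(3)=-33

((1, 0, 0); (2, 2, 2); (0, 0, 1))


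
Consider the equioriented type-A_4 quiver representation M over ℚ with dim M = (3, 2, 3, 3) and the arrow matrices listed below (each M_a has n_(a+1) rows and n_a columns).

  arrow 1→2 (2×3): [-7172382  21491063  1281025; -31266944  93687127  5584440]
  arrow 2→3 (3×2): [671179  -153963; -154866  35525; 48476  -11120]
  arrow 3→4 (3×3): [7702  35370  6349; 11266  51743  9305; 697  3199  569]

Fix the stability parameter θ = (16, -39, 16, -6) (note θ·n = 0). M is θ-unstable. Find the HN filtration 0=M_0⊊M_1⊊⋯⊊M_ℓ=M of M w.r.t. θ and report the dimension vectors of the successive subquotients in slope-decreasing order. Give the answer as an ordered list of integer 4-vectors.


Interval decomposition of M: I[1,1], I[1,4]^2, I[3,4].
HN type (ℓ=3): μ^(1)=16; μ^(2)=5; μ^(3)=-23/2

((1, 0, 0, 0); (0, 0, 3, 3); (2, 2, 0, 0))


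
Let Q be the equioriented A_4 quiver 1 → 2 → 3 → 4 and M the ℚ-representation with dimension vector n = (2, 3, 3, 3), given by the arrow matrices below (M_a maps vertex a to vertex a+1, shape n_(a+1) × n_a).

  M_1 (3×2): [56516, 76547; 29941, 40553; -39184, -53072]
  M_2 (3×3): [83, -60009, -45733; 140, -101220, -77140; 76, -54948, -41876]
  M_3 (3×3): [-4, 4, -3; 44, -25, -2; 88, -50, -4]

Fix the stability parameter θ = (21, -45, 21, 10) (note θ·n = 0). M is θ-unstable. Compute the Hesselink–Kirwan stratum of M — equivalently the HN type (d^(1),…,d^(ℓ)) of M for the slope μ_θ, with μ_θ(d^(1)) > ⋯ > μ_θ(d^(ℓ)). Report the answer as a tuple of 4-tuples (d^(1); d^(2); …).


Interval decomposition of M: I[1,2], I[1,3], I[2,2], I[3,4]^2, I[4,4].
HN type (ℓ=5): μ^(1)=21; μ^(2)=31/2; μ^(3)=10; μ^(4)=-12; μ^(5)=-45

((0, 0, 1, 0); (0, 0, 2, 2); (0, 0, 0, 1); (2, 2, 0, 0); (0, 1, 0, 0))


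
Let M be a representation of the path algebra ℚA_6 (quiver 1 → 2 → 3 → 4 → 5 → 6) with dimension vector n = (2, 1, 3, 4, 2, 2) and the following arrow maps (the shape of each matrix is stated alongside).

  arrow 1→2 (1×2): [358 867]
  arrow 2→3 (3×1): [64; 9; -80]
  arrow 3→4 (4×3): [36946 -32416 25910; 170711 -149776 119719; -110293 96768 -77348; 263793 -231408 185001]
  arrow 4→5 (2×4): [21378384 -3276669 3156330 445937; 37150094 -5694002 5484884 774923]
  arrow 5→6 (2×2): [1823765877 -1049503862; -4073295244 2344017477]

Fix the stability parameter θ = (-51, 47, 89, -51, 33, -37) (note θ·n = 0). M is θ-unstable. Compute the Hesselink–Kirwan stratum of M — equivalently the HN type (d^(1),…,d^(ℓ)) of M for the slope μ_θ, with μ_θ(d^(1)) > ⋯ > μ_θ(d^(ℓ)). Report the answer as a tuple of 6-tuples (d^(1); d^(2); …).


Via rank(M_{q-1}∘⋯∘M_p): M ≅ I[1,1], I[1,3], I[3,6]^2, I[4,4]^2.
μ_θ-semistable layers: μ^(1)=89; μ^(2)=47; μ^(3)=17/2; μ^(4)=-51

((0, 0, 1, 0, 0, 0); (0, 1, 0, 0, 0, 0); (0, 0, 2, 2, 2, 2); (2, 0, 0, 2, 0, 0))


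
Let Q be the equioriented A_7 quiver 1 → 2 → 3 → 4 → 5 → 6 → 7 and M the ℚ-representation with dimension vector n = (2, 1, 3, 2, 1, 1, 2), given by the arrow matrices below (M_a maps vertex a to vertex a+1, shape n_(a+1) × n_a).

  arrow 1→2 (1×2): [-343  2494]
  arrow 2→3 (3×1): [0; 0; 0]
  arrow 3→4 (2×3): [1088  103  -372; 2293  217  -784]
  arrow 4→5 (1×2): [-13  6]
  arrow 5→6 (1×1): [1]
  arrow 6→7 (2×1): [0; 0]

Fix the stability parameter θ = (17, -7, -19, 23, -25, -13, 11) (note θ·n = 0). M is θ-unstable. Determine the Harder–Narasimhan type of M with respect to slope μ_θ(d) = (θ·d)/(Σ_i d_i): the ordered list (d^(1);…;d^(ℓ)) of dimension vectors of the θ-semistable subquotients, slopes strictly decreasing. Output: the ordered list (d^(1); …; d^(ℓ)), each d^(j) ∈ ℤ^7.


Barcode: M ≅ I[1,1], I[1,2], I[3,3], I[3,4], I[3,6], I[7,7]^2. HN layers by μ_θ (6 steps, strictly decreasing):
  μ^(1)=23; μ^(2)=17; μ^(3)=11; μ^(4)=5; μ^(5)=-5; μ^(6)=-19

((0, 0, 0, 1, 0, 0, 0); (1, 0, 0, 0, 0, 0, 0); (0, 0, 0, 0, 0, 0, 2); (1, 1, 0, 0, 0, 0, 0); (0, 0, 0, 1, 1, 1, 0); (0, 0, 3, 0, 0, 0, 0))


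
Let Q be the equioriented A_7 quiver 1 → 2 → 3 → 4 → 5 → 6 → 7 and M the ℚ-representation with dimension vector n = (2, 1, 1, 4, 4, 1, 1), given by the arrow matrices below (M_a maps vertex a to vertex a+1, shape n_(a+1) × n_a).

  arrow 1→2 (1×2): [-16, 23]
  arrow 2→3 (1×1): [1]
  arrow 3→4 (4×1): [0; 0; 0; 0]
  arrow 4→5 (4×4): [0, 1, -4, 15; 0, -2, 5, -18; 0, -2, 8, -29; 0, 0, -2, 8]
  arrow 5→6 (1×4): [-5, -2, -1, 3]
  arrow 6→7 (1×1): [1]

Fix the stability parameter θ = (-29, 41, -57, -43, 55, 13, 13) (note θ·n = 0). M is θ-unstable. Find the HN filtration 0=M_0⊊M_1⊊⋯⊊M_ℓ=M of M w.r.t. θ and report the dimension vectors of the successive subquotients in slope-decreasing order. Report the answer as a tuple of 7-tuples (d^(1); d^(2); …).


Barcode: M ≅ I[1,1], I[1,3], I[4,4], I[4,5]^2, I[4,7], I[5,5]. HN layers by μ_θ (5 steps, strictly decreasing):
  μ^(1)=55; μ^(2)=27; μ^(3)=-8; μ^(4)=-29; μ^(5)=-43

((0, 0, 0, 0, 3, 0, 0); (0, 0, 0, 0, 1, 1, 1); (0, 1, 1, 0, 0, 0, 0); (2, 0, 0, 0, 0, 0, 0); (0, 0, 0, 4, 0, 0, 0))


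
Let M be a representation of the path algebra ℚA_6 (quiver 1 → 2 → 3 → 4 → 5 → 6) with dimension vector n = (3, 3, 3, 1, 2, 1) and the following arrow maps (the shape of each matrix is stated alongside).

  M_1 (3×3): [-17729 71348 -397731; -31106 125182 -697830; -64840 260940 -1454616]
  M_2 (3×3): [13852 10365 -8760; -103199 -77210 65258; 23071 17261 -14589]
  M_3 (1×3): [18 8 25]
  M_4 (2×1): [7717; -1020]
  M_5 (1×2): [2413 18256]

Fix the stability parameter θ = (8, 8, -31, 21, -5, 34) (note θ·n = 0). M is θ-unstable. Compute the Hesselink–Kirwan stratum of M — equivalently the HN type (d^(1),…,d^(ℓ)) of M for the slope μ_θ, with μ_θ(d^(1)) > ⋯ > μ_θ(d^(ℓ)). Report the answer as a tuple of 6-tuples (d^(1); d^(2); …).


Interval decomposition of M: I[1,1], I[1,3], I[1,6], I[2,3], I[5,5].
HN type (ℓ=4): μ^(1)=34; μ^(2)=8; μ^(3)=-5; μ^(4)=-23/2

((0, 0, 0, 0, 0, 1); (1, 0, 0, 1, 1, 0); (2, 2, 2, 0, 1, 0); (0, 1, 1, 0, 0, 0))


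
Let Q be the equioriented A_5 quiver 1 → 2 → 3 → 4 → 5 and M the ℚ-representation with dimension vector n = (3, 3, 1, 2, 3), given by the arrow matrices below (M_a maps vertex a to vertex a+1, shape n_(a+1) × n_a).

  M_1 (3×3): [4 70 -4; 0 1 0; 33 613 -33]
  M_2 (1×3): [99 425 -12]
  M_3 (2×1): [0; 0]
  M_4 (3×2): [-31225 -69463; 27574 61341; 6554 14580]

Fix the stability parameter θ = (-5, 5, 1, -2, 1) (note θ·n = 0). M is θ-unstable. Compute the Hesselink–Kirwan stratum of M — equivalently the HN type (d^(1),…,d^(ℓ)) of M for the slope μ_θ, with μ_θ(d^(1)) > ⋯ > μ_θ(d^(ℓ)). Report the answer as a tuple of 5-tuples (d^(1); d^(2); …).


Via rank(M_{q-1}∘⋯∘M_p): M ≅ I[1,1], I[1,2], I[1,3], I[2,2], I[4,5]^2, I[5,5].
μ_θ-semistable layers: μ^(1)=5; μ^(2)=3; μ^(3)=1; μ^(4)=-2; μ^(5)=-5

((0, 2, 0, 0, 0); (0, 1, 1, 0, 0); (0, 0, 0, 0, 3); (0, 0, 0, 2, 0); (3, 0, 0, 0, 0))


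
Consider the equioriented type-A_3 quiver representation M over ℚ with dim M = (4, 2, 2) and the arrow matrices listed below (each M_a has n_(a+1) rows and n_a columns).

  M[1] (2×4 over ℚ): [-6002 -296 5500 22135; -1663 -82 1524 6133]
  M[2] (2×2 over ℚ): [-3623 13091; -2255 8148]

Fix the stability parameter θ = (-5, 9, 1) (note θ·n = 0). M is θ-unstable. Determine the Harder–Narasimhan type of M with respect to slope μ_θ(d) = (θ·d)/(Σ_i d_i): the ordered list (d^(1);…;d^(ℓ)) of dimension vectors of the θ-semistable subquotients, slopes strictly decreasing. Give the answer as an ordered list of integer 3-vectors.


Barcode: M ≅ I[1,1]^2, I[1,3]^2. HN layers by μ_θ (2 steps, strictly decreasing):
  μ^(1)=5; μ^(2)=-5

((0, 2, 2); (4, 0, 0))


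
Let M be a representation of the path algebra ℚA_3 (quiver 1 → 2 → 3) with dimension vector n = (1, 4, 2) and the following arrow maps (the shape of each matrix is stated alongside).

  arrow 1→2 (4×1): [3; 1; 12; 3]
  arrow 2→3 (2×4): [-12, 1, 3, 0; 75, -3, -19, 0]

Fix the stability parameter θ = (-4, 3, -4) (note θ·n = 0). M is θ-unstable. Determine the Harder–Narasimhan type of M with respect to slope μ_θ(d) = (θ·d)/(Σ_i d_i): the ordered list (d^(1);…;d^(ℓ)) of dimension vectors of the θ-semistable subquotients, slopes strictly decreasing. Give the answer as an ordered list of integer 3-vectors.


Interval decomposition of M: I[1,3], I[2,2]^2, I[2,3].
HN type (ℓ=3): μ^(1)=3; μ^(2)=-1/2; μ^(3)=-4

((0, 2, 0); (0, 2, 2); (1, 0, 0))


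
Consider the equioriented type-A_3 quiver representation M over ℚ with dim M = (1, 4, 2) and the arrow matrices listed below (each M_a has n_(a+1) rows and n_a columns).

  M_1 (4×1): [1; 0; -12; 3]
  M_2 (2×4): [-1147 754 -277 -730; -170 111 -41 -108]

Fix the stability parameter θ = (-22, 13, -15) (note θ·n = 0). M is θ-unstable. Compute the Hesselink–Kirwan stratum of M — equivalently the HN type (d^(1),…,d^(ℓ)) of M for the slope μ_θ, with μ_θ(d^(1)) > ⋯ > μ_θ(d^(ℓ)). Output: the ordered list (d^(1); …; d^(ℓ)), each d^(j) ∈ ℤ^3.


Barcode: M ≅ I[1,3], I[2,2]^2, I[2,3]. HN layers by μ_θ (3 steps, strictly decreasing):
  μ^(1)=13; μ^(2)=-1; μ^(3)=-22

((0, 2, 0); (0, 2, 2); (1, 0, 0))


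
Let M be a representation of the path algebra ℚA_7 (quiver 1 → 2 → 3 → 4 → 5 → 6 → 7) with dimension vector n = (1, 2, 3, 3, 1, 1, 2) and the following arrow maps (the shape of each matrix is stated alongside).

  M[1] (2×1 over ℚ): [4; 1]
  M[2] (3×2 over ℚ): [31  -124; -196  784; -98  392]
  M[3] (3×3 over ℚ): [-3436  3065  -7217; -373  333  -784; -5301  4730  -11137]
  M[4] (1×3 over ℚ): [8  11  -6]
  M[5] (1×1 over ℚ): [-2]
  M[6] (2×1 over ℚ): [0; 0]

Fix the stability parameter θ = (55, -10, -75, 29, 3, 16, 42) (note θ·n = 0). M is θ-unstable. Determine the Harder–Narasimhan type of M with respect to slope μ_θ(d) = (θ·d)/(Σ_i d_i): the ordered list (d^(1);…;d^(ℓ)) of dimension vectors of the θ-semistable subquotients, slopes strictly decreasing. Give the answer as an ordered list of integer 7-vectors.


Via rank(M_{q-1}∘⋯∘M_p): M ≅ I[1,2], I[2,6], I[3,3], I[3,4], I[4,4], I[7,7]^2.
μ_θ-semistable layers: μ^(1)=42; μ^(2)=29; μ^(3)=45/2; μ^(4)=16; μ^(5)=-85/2; μ^(6)=-75

((0, 0, 0, 0, 0, 0, 2); (0, 0, 0, 2, 0, 0, 0); (1, 1, 0, 0, 0, 0, 0); (0, 0, 0, 1, 1, 1, 0); (0, 1, 1, 0, 0, 0, 0); (0, 0, 2, 0, 0, 0, 0))


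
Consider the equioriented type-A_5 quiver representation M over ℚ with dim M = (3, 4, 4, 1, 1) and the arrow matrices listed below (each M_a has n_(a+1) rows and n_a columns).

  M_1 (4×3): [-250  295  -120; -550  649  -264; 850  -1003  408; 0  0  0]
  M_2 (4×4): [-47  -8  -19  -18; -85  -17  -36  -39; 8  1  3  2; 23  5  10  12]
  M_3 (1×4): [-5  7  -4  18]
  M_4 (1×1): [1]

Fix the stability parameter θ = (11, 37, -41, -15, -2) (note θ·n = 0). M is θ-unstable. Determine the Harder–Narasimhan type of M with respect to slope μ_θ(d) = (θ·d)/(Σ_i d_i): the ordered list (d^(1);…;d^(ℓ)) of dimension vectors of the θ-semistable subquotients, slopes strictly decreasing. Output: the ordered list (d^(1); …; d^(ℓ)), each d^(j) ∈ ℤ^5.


Barcode: M ≅ I[1,1]^2, I[1,2], I[2,3]^2, I[2,5], I[3,3]. HN layers by μ_θ (5 steps, strictly decreasing):
  μ^(1)=37; μ^(2)=11; μ^(3)=-2; μ^(4)=-19/3; μ^(5)=-41

((0, 1, 0, 0, 0); (3, 0, 0, 0, 0); (0, 2, 2, 0, 1); (0, 1, 1, 1, 0); (0, 0, 1, 0, 0))


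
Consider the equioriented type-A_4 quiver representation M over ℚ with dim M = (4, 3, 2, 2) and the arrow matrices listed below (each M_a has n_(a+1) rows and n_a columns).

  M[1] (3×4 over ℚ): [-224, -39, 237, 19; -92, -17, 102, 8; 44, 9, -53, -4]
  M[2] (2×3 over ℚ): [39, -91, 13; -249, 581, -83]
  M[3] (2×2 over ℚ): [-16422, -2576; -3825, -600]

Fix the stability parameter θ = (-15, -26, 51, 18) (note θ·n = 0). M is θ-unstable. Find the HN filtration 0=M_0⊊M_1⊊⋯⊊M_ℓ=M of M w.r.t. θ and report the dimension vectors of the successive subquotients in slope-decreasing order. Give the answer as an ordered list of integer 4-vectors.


Barcode: M ≅ I[1,1], I[1,2]^2, I[1,4], I[3,3], I[4,4]. HN layers by μ_θ (5 steps, strictly decreasing):
  μ^(1)=51; μ^(2)=69/2; μ^(3)=18; μ^(4)=-15; μ^(5)=-41/2

((0, 0, 1, 0); (0, 0, 1, 1); (0, 0, 0, 1); (1, 0, 0, 0); (3, 3, 0, 0))


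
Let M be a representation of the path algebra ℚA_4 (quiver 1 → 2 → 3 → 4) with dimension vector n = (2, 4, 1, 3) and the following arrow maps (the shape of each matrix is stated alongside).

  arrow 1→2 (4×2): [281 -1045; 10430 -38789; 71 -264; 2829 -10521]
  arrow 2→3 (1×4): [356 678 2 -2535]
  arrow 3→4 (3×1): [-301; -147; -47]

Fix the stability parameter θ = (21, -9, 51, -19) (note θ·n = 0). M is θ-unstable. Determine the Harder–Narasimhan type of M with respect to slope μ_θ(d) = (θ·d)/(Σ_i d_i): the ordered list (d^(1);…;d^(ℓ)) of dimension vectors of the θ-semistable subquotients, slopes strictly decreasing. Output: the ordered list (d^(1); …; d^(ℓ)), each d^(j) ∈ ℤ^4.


Barcode: M ≅ I[1,2], I[1,4], I[2,2]^2, I[4,4]^2. HN layers by μ_θ (4 steps, strictly decreasing):
  μ^(1)=16; μ^(2)=6; μ^(3)=-9; μ^(4)=-19

((0, 0, 1, 1); (2, 2, 0, 0); (0, 2, 0, 0); (0, 0, 0, 2))


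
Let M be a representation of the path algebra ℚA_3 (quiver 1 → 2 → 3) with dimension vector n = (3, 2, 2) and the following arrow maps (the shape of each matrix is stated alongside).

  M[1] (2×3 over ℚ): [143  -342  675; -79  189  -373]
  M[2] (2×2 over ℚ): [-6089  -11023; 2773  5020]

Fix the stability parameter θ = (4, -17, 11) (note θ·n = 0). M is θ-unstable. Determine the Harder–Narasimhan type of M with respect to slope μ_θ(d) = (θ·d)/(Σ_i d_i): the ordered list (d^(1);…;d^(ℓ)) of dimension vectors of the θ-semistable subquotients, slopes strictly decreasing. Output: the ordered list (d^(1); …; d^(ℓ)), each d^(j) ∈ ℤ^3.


Interval decomposition of M: I[1,1], I[1,3]^2.
HN type (ℓ=3): μ^(1)=11; μ^(2)=4; μ^(3)=-13/2

((0, 0, 2); (1, 0, 0); (2, 2, 0))


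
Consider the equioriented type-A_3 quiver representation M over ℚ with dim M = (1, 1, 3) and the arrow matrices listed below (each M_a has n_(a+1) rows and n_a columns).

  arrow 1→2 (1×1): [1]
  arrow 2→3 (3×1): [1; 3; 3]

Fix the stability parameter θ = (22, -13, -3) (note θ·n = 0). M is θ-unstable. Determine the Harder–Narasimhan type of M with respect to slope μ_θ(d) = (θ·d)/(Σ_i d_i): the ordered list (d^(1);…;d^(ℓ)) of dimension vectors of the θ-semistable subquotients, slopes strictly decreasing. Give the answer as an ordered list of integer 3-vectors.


Barcode: M ≅ I[1,3], I[3,3]^2. HN layers by μ_θ (2 steps, strictly decreasing):
  μ^(1)=2; μ^(2)=-3

((1, 1, 1); (0, 0, 2))


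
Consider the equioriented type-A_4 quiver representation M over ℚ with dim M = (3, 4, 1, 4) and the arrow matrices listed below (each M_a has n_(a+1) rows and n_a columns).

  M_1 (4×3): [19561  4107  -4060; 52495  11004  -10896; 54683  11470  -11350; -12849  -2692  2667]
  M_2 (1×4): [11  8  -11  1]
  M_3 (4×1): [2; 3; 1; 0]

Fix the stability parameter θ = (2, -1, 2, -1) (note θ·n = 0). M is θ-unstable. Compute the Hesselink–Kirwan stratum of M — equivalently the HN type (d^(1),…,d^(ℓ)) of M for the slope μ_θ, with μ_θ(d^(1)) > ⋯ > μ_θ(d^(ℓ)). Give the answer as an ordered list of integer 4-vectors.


Barcode: M ≅ I[1,2]^2, I[1,4], I[2,2], I[4,4]^3. HN layers by μ_θ (2 steps, strictly decreasing):
  μ^(1)=1/2; μ^(2)=-1

((3, 3, 1, 1); (0, 1, 0, 3))


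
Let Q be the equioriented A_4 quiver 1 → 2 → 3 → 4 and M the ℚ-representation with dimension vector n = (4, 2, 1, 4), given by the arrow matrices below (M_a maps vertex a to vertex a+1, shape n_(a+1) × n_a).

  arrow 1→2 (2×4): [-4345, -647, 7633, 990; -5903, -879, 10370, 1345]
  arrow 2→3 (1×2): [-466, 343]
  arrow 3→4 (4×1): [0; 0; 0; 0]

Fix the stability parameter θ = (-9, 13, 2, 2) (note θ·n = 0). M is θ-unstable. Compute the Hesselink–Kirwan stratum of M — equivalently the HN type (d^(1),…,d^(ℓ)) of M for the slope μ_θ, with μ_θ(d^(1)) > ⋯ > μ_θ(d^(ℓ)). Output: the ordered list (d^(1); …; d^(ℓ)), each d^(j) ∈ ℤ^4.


Barcode: M ≅ I[1,1]^2, I[1,2], I[1,3], I[4,4]^4. HN layers by μ_θ (4 steps, strictly decreasing):
  μ^(1)=13; μ^(2)=15/2; μ^(3)=2; μ^(4)=-9

((0, 1, 0, 0); (0, 1, 1, 0); (0, 0, 0, 4); (4, 0, 0, 0))


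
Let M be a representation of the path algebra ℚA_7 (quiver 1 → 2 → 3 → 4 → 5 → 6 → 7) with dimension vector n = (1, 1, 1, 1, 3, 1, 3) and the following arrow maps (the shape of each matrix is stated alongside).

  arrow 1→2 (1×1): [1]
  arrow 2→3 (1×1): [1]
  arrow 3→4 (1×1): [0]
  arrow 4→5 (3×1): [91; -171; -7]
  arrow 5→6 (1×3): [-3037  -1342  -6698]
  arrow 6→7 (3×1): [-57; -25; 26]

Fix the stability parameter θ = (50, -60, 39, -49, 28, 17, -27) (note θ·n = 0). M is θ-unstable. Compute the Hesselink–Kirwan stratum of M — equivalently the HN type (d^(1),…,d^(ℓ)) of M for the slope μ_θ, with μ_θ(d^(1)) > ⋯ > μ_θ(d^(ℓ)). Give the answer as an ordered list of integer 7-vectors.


Via rank(M_{q-1}∘⋯∘M_p): M ≅ I[1,3], I[4,7], I[5,5]^2, I[7,7]^2.
μ_θ-semistable layers: μ^(1)=39; μ^(2)=28; μ^(3)=6; μ^(4)=-5; μ^(5)=-27; μ^(6)=-49

((0, 0, 1, 0, 0, 0, 0); (0, 0, 0, 0, 2, 0, 0); (0, 0, 0, 0, 1, 1, 1); (1, 1, 0, 0, 0, 0, 0); (0, 0, 0, 0, 0, 0, 2); (0, 0, 0, 1, 0, 0, 0))
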